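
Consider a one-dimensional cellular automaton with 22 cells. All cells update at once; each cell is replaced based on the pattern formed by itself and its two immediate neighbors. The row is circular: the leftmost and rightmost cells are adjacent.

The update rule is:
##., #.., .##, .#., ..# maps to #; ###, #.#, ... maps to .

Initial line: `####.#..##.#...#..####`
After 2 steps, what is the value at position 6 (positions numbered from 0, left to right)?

.

step 1: ...#.#####.##.#####...
step 2: ..##.#...#.##.#...##..
position 6 holds .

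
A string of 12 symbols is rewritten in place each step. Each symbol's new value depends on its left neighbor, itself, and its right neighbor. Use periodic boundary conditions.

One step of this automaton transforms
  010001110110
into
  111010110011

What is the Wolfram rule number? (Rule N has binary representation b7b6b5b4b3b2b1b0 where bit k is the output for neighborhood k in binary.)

214

position 6: 111 → 1  (bit 7 = 1)
position 7: 110 → 1  (bit 6 = 1)
position 8: 101 → 0  (bit 5 = 0)
position 2: 100 → 1  (bit 4 = 1)
position 5: 011 → 0  (bit 3 = 0)
position 1: 010 → 1  (bit 2 = 1)
position 0: 001 → 1  (bit 1 = 1)
position 3: 000 → 0  (bit 0 = 0)
bits b7..b0 = 11010110 = 214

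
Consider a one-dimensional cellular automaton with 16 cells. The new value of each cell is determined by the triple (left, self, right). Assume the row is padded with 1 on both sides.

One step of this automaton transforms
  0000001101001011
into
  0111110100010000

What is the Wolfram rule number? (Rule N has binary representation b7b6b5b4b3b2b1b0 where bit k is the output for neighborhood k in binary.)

position 15: 111 → 0  (bit 7 = 0)
position 7: 110 → 1  (bit 6 = 1)
position 8: 101 → 0  (bit 5 = 0)
position 0: 100 → 0  (bit 4 = 0)
position 6: 011 → 0  (bit 3 = 0)
position 9: 010 → 0  (bit 2 = 0)
position 5: 001 → 1  (bit 1 = 1)
position 1: 000 → 1  (bit 0 = 1)
bits b7..b0 = 01000011 = 67

67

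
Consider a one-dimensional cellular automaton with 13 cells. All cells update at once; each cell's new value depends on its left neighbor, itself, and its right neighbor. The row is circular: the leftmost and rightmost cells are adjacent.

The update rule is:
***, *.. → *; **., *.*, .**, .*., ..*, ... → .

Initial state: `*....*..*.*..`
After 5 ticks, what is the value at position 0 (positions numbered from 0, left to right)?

.*....*....*.
..*....*....*
*..*....*....
.*..*....*...
..*..*....*..
position 0 holds .

.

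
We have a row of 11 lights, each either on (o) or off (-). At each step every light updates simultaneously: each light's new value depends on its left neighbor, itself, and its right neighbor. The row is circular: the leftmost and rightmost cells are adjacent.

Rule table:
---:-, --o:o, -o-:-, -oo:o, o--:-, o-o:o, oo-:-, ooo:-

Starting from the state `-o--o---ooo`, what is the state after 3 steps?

-o---oo--o-

step 1: o--o---oo--
step 2: --o---oo--o
step 3: -o---oo--o-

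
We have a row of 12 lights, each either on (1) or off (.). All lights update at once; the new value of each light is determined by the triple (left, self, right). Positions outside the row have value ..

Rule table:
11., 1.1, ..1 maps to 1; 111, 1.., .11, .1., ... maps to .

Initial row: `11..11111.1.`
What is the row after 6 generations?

.1.1....11..
1.1....1.1..
.1....1.1...
1....1.1....
....1.1.....
...1.1......

...1.1......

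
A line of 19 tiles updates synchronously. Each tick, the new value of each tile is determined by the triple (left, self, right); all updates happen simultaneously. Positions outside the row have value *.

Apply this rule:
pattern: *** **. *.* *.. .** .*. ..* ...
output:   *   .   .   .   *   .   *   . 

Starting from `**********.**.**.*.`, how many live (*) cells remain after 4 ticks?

11

*********..*..*....
********..*..*....*
*******..*..*....**
******..*..*....***
count of *: 11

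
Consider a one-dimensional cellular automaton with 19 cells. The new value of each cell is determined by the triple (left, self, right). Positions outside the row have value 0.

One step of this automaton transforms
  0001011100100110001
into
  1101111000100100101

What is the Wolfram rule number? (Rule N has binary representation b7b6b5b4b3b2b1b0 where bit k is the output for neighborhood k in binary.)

173

position 6: 111 → 1  (bit 7 = 1)
position 7: 110 → 0  (bit 6 = 0)
position 4: 101 → 1  (bit 5 = 1)
position 8: 100 → 0  (bit 4 = 0)
position 5: 011 → 1  (bit 3 = 1)
position 3: 010 → 1  (bit 2 = 1)
position 2: 001 → 0  (bit 1 = 0)
position 0: 000 → 1  (bit 0 = 1)
bits b7..b0 = 10101101 = 173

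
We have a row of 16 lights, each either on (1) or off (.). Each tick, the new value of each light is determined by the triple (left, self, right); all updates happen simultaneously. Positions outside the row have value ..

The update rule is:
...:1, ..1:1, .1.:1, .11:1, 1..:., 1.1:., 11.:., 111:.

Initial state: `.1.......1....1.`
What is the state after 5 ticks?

1.1.11.1111111.1

tick 1: 11.1111111.1111.
tick 2: 1..1.......1....
tick 3: 1.11.1111111.111
tick 4: 1.1..1.......1..
tick 5: 1.1.11.1111111.1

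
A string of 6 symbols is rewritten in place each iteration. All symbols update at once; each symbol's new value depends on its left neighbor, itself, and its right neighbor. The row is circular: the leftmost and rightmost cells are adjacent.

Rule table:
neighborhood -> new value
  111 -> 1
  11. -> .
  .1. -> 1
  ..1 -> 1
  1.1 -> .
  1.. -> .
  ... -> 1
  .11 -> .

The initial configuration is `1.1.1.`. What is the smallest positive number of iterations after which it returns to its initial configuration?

iteration 1: 1.1.1.

1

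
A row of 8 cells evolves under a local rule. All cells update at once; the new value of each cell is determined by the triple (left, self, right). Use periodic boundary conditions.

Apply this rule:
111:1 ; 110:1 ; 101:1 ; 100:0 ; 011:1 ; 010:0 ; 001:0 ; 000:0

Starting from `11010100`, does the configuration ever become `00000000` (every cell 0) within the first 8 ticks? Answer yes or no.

no

tick 1: 11101000
tick 2: 11110000
tick 3: 11110000  (fixed point — unchanged through tick 8)
tick 8 is 11110000, still not uniform 0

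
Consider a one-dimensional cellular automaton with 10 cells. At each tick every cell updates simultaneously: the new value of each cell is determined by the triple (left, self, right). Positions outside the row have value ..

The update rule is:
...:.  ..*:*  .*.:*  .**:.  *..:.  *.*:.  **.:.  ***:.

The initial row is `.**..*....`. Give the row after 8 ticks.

*.........

*...**....
*..*......
*.**......
*.........
*.........  (fixed point — unchanged through tick 8)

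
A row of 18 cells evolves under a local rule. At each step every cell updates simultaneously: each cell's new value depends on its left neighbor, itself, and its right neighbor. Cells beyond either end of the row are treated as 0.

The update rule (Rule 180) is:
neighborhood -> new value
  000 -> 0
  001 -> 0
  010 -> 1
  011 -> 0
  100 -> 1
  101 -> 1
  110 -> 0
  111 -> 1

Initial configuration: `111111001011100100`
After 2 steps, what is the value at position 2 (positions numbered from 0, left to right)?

011110101101010110
001101110011111001
position 2 holds 1

1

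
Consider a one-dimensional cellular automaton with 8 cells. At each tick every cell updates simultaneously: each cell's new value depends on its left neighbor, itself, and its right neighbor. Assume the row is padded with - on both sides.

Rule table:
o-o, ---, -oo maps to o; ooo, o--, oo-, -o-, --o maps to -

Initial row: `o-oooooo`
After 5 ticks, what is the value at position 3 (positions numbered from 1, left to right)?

tick 1: -oo-----
tick 2: -o--oooo
tick 3: ----o---
tick 4: ooo---oo
tick 5: o---o-o-
position 3 holds -

-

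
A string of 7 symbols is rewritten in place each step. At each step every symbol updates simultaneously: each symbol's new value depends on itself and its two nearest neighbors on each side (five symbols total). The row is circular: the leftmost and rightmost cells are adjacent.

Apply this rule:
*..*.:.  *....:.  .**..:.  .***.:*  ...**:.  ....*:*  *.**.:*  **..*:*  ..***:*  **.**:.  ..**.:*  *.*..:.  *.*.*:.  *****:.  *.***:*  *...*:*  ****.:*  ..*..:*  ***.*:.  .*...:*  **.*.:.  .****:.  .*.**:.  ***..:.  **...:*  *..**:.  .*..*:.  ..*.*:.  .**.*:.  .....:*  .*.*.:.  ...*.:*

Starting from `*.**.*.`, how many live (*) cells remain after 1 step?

1

..*....
count of *: 1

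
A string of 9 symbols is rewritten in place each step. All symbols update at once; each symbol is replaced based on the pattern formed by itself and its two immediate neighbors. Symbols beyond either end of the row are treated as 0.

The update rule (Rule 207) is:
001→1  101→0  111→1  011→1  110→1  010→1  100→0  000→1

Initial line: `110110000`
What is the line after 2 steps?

110110111

step 1: 110110111
step 2: 110110111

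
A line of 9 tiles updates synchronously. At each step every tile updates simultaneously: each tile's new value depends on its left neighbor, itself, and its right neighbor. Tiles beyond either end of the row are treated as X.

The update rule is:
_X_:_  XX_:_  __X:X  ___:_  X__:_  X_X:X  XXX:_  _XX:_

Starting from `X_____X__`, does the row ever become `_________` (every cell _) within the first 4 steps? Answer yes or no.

no

step 1: _____X__X
step 2: ____X__X_
step 3: ___X__X_X
step 4: __X__X_X_
step 4 is __X__X_X_, still not uniform _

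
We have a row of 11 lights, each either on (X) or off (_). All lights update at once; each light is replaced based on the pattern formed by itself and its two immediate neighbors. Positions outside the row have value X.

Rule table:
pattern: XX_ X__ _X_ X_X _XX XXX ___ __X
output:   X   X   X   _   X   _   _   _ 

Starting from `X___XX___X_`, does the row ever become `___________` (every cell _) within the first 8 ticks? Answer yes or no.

tick 1: XX__XXX__X_
tick 2: _XX_X_XX_X_
tick 3: _XX_X_XX_X_  (fixed point — unchanged through tick 8)
tick 8 is _XX_X_XX_X_, still not uniform _

no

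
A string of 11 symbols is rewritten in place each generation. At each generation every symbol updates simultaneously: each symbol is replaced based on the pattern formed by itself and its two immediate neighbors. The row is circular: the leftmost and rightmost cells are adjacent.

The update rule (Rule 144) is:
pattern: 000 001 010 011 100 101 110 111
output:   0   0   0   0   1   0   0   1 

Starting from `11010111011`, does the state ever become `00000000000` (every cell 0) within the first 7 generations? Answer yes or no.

10000010001
01000001000
00100000100
00010000010
00001000001
10000100000
01000010000
generation 7 is 01000010000, still not uniform 0

no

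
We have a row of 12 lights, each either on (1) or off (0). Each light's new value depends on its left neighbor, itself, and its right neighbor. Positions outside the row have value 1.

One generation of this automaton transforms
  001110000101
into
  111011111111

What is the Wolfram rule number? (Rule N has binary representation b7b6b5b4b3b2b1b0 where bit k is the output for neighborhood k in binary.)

position 3: 111 → 0  (bit 7 = 0)
position 4: 110 → 1  (bit 6 = 1)
position 10: 101 → 1  (bit 5 = 1)
position 0: 100 → 1  (bit 4 = 1)
position 2: 011 → 1  (bit 3 = 1)
position 9: 010 → 1  (bit 2 = 1)
position 1: 001 → 1  (bit 1 = 1)
position 6: 000 → 1  (bit 0 = 1)
bits b7..b0 = 01111111 = 127

127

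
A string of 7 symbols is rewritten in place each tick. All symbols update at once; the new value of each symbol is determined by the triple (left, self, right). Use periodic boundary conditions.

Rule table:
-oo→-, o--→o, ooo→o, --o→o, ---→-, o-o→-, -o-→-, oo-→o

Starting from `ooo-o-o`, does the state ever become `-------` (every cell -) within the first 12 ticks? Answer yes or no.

no

tick 1: ooo----
tick 2: -ooo--o
tick 3: --oooo-
tick 4: -o-oooo
tick 5: ----ooo
tick 6: o--o-oo
tick 7: ooo---o
tick 8: oooo-o-
tick 9: -ooo---
tick 10: o-ooo--
tick 11: ---oooo
tick 12: o-o-ooo
tick 12 is o-o-ooo, still not uniform -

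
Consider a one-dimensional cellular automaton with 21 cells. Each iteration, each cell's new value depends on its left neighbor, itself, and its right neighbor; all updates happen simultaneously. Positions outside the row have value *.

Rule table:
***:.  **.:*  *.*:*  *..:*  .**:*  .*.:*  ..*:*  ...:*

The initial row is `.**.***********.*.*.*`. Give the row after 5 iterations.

iteration 1: *****.........*******
iteration 2: ....***********......
iteration 3: *****.........*******  (repeats iteration 1; period 2)
iteration 5: *****.........*******

*****.........*******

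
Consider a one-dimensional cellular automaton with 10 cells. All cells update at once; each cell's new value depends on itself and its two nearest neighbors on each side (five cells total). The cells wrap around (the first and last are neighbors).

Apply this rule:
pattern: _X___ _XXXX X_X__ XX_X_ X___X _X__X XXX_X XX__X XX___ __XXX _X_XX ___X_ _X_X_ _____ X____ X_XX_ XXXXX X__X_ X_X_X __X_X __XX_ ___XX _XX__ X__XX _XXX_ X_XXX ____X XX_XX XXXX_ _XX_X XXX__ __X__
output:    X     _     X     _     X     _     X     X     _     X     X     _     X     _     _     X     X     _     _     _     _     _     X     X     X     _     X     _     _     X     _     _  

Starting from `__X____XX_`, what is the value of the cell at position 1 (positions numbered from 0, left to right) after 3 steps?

_

step 1: X__X_X__X_
step 2: X___XX___X
step 3: X_X__X_X__
position 1 holds _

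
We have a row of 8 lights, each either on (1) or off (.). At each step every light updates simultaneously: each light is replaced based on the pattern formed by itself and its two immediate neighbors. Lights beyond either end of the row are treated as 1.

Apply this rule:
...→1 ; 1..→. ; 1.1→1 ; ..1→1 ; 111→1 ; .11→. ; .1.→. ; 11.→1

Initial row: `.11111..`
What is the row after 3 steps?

step 1: 1.1111.1
step 2: 11.1111.
step 3: 111.1111

111.1111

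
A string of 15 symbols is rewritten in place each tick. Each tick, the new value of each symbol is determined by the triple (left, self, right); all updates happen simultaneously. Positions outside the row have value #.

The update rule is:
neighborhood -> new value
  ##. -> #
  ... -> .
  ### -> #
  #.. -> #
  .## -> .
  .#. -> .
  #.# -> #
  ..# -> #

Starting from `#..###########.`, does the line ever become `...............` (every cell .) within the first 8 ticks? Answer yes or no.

no

###.###########
####.##########
#####.#########
######.########
#######.#######
########.######
#########.#####
##########.####
tick 8 is ##########.####, still not uniform .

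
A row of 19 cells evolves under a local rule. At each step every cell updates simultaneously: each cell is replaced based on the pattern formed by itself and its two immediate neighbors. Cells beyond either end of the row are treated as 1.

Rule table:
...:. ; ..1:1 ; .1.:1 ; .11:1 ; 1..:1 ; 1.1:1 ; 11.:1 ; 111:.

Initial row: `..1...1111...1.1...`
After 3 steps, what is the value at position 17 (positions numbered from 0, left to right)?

.

1111.11..11.11111.1
...1111111111...111
1.11........11.11..
position 17 holds .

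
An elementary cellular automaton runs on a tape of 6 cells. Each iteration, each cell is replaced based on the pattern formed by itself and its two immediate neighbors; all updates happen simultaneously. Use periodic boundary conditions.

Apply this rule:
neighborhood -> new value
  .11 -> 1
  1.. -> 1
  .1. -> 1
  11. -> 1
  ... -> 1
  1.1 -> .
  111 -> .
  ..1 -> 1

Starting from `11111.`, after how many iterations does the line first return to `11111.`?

1...1.
11111.

2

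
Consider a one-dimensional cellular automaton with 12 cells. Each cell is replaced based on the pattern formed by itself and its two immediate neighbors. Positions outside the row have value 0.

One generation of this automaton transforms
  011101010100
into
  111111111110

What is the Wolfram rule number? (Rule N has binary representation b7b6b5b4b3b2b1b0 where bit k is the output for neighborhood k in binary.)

position 2: 111 → 1  (bit 7 = 1)
position 3: 110 → 1  (bit 6 = 1)
position 4: 101 → 1  (bit 5 = 1)
position 10: 100 → 1  (bit 4 = 1)
position 1: 011 → 1  (bit 3 = 1)
position 5: 010 → 1  (bit 2 = 1)
position 0: 001 → 1  (bit 1 = 1)
position 11: 000 → 0  (bit 0 = 0)
bits b7..b0 = 11111110 = 254

254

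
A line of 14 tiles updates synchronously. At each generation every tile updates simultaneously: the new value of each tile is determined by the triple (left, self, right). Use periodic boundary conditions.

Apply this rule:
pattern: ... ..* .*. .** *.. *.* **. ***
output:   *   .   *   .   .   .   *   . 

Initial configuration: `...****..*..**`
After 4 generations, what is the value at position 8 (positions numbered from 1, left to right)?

.*....*..*...*
.*.**.*..*.*.*
.*..*.*..*.*.*
.*..*.*..*.*.*
position 8 holds .

.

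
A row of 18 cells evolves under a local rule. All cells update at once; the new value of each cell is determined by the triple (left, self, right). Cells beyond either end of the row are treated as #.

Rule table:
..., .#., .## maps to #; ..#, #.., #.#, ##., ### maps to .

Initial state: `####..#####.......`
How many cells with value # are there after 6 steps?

step 1: ......#.....#####.
step 2: .####.#.###.#.....
step 3: .#....#.#...#.###.
step 4: .#.##.#.#.#.#.#...
step 5: .#.#..#.#.#.#.#.#.
step 6: .#.#..#.#.#.#.#.#.
count of #: 8

8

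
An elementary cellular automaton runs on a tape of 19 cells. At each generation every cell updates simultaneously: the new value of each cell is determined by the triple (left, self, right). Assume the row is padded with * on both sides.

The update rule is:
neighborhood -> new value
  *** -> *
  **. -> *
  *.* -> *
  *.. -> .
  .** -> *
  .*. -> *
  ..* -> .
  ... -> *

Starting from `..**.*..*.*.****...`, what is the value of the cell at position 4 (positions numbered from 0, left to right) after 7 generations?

*

..****..********.*.
..****..***********
..****..***********  (fixed point — unchanged through generation 7)
position 4 holds *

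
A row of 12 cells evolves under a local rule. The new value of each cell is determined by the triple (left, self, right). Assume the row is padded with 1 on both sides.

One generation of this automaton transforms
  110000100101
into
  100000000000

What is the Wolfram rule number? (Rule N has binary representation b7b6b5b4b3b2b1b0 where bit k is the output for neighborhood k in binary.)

position 0: 111 → 1  (bit 7 = 1)
position 1: 110 → 0  (bit 6 = 0)
position 10: 101 → 0  (bit 5 = 0)
position 2: 100 → 0  (bit 4 = 0)
position 11: 011 → 0  (bit 3 = 0)
position 6: 010 → 0  (bit 2 = 0)
position 5: 001 → 0  (bit 1 = 0)
position 3: 000 → 0  (bit 0 = 0)
bits b7..b0 = 10000000 = 128

128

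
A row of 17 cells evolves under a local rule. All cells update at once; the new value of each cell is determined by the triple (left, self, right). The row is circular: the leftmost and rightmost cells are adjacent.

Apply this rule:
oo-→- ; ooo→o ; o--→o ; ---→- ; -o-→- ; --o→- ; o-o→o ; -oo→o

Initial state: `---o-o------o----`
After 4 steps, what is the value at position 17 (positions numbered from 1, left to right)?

o

----o-o------o---
-----o-o------o--
------o-o------o-
-------o-o------o
position 17 holds o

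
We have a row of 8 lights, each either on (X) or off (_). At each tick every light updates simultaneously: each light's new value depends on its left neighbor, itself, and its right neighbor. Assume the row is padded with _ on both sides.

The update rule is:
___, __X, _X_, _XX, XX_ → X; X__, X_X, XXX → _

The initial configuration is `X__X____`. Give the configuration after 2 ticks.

X_XX_XXX
X_XX_X_X

X_XX_X_X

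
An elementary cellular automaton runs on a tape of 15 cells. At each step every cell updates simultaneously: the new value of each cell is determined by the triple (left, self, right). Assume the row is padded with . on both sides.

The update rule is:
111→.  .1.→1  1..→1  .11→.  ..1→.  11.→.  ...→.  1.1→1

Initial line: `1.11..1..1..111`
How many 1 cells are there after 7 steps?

step 1: 11..1.11.11....
step 2: ..1.11..1..1...
step 3: ..11..1.11.11..
step 4: ....1.11..1..1.
step 5: ....11..1.11.11
step 6: ......1.11..1..
step 7: ......11..1.11.
count of 1: 5

5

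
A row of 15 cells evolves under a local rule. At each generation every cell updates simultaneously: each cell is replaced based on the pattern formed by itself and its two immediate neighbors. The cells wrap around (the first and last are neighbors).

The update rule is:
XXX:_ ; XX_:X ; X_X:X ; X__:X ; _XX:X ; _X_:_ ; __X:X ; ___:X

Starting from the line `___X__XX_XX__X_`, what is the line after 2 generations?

XXX_XXXXXXXXX_X
__XXX_______XXX

__XXX_______XXX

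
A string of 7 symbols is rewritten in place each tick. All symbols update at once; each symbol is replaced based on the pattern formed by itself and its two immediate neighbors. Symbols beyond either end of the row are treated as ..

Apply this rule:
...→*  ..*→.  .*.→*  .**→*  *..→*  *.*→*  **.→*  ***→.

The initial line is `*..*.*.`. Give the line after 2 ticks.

**.****
****..*

****..*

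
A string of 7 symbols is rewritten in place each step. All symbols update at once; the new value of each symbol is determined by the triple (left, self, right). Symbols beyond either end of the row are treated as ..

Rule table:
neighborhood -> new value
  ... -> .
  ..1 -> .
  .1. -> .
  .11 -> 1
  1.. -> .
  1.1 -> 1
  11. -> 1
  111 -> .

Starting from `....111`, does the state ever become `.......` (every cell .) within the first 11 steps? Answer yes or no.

yes

....1.1
.....1.
.......
all cells are . at step 3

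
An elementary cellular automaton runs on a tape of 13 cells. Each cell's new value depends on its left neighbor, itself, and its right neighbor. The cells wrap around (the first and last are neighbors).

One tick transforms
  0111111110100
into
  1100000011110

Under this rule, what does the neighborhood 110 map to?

At position 8 the neighborhood is 110; the next row has 1 there.

1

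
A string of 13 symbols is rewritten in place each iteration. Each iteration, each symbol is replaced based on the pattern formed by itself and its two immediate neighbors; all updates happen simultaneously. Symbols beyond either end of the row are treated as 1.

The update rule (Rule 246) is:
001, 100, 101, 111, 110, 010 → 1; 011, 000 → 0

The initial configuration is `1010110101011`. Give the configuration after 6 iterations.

1111011111101
1111101111110
1111110111111
1111111011111
1111111101111
1111111110111

1111111110111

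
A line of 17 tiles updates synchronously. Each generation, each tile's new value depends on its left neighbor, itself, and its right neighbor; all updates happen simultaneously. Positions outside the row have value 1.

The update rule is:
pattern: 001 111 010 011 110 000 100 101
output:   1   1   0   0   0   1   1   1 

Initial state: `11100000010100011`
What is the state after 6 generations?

10101001010101010

11011111101011101
10101111010101010
01010110101010101
10101001010101010
01010110101010101  (repeats generation 3; period 2)
generation 6: 10101001010101010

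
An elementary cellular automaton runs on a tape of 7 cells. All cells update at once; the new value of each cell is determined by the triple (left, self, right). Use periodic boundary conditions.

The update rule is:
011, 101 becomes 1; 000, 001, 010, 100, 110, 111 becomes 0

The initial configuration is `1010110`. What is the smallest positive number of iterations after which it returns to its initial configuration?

7

0101101
1011010
0110101
1101010
1010101
0101011
1010110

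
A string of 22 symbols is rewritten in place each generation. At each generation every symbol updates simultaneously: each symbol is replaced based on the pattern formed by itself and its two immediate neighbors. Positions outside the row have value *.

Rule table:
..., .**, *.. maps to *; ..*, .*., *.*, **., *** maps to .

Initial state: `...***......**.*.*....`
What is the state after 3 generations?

**.*..*****.*.....***.
....*.*......****.*...
***....*****.*.....**.

***....*****.*.....**.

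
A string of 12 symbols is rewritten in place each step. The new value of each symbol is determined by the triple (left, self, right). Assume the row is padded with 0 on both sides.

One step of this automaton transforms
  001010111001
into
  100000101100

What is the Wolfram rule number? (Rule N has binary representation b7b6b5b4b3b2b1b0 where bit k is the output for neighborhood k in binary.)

89

position 7: 111 → 0  (bit 7 = 0)
position 8: 110 → 1  (bit 6 = 1)
position 3: 101 → 0  (bit 5 = 0)
position 9: 100 → 1  (bit 4 = 1)
position 6: 011 → 1  (bit 3 = 1)
position 2: 010 → 0  (bit 2 = 0)
position 1: 001 → 0  (bit 1 = 0)
position 0: 000 → 1  (bit 0 = 1)
bits b7..b0 = 01011001 = 89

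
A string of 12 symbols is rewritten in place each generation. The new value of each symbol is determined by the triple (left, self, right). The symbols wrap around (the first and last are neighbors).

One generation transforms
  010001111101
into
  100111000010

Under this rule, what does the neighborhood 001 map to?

1

At position 4 the neighborhood is 001; the next row has 1 there.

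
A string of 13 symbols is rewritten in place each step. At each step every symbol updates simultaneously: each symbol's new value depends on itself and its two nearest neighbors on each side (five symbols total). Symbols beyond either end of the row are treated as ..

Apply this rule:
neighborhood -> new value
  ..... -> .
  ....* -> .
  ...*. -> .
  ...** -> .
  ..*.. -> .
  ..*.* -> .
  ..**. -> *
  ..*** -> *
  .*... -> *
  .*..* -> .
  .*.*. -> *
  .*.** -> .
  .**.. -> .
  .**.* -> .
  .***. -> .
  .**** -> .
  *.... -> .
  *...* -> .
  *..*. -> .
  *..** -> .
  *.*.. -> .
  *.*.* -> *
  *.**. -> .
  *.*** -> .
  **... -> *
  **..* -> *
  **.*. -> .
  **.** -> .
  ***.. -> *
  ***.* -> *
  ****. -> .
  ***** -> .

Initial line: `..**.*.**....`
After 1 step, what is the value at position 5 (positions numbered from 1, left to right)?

step 1: ..*..*...*...
position 5 holds .

.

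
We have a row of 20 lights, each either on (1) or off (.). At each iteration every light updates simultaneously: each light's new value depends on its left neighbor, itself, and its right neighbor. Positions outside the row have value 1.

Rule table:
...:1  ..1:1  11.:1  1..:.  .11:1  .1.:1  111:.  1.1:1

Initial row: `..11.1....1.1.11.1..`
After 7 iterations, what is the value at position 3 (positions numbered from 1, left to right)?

.

.11111.11111111111.1
11...111.........111
.1.111.1.111111111..
1111.11111.......1.1
...111...1.111111111
.111.1.11111........
11.11111...1.1111111
position 3 holds .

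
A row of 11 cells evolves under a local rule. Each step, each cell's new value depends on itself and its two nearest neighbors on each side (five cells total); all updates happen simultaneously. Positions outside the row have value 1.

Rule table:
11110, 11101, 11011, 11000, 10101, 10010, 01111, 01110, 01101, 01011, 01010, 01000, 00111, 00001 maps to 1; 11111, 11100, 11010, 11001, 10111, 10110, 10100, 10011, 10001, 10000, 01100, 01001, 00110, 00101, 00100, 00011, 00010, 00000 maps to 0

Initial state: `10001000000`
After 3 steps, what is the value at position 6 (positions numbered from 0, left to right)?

01000100010
00100010001
01010001001
position 6 holds 0

0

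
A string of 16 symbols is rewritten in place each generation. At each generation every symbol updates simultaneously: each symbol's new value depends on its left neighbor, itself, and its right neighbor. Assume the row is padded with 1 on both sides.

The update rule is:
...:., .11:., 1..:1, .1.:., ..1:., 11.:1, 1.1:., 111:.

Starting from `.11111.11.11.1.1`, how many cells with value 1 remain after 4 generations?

generation 1: .....1..1..1....
generation 2: 1.....1..1..1...
generation 3: 11.....1..1..1..
generation 4: .11.....1..1..1.
count of 1: 5

5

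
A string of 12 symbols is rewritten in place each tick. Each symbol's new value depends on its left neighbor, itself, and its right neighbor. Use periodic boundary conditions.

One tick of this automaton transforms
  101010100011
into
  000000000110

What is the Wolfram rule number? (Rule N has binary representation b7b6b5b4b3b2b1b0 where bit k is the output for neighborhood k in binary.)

position 11: 111 → 0  (bit 7 = 0)
position 0: 110 → 0  (bit 6 = 0)
position 1: 101 → 0  (bit 5 = 0)
position 7: 100 → 0  (bit 4 = 0)
position 10: 011 → 1  (bit 3 = 1)
position 2: 010 → 0  (bit 2 = 0)
position 9: 001 → 1  (bit 1 = 1)
position 8: 000 → 0  (bit 0 = 0)
bits b7..b0 = 00001010 = 10

10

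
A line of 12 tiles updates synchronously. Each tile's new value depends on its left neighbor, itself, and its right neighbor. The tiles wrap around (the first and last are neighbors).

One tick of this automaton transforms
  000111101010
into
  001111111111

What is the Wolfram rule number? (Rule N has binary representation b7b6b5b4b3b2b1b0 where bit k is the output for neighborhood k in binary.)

position 4: 111 → 1  (bit 7 = 1)
position 6: 110 → 1  (bit 6 = 1)
position 7: 101 → 1  (bit 5 = 1)
position 11: 100 → 1  (bit 4 = 1)
position 3: 011 → 1  (bit 3 = 1)
position 8: 010 → 1  (bit 2 = 1)
position 2: 001 → 1  (bit 1 = 1)
position 0: 000 → 0  (bit 0 = 0)
bits b7..b0 = 11111110 = 254

254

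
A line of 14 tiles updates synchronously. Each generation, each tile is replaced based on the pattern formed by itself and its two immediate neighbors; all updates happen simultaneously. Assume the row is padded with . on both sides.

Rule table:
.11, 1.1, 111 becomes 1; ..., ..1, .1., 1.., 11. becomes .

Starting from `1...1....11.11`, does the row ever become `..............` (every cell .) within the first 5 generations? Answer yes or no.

yes

generation 1: .........1.11.
generation 2: ..........11..
generation 3: ..........1...
generation 4: ..............
all cells are . at generation 4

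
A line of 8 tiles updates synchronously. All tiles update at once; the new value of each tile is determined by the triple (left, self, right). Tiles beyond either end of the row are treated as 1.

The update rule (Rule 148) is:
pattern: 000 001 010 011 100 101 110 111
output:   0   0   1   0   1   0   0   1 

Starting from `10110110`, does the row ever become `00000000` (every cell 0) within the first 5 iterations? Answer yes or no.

00000000
all cells are 0 at iteration 1

yes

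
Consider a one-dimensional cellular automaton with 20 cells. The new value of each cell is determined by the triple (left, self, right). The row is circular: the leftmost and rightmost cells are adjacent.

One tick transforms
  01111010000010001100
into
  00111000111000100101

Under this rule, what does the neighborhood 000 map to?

1

At position 8 the neighborhood is 000; the next row has 1 there.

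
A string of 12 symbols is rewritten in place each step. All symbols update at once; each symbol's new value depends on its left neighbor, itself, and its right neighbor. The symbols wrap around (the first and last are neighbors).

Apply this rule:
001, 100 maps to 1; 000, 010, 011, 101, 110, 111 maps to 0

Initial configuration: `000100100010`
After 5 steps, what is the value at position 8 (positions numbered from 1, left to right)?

0

001011010101
110000000000
001000000001
110100000010
000010000100
position 8 holds 0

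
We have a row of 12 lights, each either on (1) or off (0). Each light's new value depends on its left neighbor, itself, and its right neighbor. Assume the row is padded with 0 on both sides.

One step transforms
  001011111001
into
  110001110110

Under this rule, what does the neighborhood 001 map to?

At position 1 the neighborhood is 001; the next row has 1 there.

1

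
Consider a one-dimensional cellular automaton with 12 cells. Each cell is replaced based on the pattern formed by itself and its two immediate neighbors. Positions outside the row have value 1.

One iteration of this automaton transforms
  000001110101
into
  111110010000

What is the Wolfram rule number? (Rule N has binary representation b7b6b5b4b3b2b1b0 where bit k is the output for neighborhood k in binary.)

position 6: 111 → 0  (bit 7 = 0)
position 7: 110 → 1  (bit 6 = 1)
position 8: 101 → 0  (bit 5 = 0)
position 0: 100 → 1  (bit 4 = 1)
position 5: 011 → 0  (bit 3 = 0)
position 9: 010 → 0  (bit 2 = 0)
position 4: 001 → 1  (bit 1 = 1)
position 1: 000 → 1  (bit 0 = 1)
bits b7..b0 = 01010011 = 83

83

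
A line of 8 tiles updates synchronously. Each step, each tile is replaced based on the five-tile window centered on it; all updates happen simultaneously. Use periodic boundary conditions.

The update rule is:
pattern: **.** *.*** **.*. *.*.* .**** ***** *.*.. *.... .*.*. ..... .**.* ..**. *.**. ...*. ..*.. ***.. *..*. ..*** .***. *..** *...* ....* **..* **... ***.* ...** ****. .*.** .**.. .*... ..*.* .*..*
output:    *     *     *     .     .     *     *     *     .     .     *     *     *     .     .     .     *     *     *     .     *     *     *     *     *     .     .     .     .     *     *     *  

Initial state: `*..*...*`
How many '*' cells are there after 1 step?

5

step 1: .**.**.*
count of *: 5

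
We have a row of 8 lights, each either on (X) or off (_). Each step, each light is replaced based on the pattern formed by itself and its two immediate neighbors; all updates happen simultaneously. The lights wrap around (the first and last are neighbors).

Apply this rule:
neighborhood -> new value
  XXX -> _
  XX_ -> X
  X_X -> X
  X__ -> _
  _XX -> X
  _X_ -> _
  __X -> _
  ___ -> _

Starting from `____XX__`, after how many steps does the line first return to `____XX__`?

1

____XX__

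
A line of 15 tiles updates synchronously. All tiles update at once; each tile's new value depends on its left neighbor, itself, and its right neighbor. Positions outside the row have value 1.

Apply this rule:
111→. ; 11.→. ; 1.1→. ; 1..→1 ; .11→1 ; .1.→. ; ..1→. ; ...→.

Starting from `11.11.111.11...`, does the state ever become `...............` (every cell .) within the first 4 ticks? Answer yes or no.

tick 1: ...1..1...1.1..
tick 2: 1...1..1.....1.
tick 3: .1...1..1......
tick 4: ..1...1..1.....
tick 4 is ..1...1..1....., still not uniform .

no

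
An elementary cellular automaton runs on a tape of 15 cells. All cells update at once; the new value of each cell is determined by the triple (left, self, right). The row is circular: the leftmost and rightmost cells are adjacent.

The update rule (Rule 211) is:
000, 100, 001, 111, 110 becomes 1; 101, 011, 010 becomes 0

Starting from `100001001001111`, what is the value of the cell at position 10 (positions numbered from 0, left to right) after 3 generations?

0

111110110110111
111110010010011
111111101101101
position 10 holds 0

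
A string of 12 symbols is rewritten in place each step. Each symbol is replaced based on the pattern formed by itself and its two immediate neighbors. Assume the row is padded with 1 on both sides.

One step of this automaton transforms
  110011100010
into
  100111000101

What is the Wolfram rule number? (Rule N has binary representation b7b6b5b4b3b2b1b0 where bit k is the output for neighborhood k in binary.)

position 0: 111 → 1  (bit 7 = 1)
position 1: 110 → 0  (bit 6 = 0)
position 11: 101 → 1  (bit 5 = 1)
position 2: 100 → 0  (bit 4 = 0)
position 4: 011 → 1  (bit 3 = 1)
position 10: 010 → 0  (bit 2 = 0)
position 3: 001 → 1  (bit 1 = 1)
position 8: 000 → 0  (bit 0 = 0)
bits b7..b0 = 10101010 = 170

170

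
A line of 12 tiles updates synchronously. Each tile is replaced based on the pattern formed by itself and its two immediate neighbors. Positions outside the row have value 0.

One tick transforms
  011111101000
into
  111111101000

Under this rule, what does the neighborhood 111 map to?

1

At position 2 the neighborhood is 111; the next row has 1 there.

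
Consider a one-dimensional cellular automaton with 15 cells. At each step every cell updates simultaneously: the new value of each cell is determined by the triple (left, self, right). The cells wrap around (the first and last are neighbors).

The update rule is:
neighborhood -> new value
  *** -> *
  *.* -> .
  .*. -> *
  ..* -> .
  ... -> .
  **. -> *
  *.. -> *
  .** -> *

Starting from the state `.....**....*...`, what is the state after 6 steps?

.....***...**..
.....****..***.
.....*****.****
*....*****.****
**...*****.****
***..*****.****

***..*****.****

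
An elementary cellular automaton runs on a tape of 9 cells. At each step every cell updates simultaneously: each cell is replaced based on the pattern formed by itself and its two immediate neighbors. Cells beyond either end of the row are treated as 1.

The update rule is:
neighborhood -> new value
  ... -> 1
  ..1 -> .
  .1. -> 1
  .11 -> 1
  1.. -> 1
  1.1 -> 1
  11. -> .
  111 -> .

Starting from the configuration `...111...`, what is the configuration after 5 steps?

11..1111.

11.1..11.
..111.1.1
1.1..1111
.111.1...
11..1111.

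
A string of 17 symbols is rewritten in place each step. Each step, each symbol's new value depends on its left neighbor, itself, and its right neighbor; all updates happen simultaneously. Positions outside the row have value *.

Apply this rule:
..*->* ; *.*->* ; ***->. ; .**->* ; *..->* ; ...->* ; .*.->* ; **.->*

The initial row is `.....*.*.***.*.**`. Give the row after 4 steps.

.........***...**

**********.*****.
.........***...**
**********.*****.  (repeats step 1; period 2)
step 4: .........***...**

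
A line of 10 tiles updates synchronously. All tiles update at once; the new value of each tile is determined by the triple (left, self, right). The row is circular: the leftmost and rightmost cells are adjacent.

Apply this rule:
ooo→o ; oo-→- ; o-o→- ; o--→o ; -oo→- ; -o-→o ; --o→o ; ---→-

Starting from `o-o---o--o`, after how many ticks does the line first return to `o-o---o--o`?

--oo-oooo-
-o----oo-o
-oo--o---o
---oooo-oo
o-o-oo----
o-o---o--o

6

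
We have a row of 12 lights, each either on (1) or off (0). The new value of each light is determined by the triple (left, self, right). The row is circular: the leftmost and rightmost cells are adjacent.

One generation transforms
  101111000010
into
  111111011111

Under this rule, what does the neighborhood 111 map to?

1

At position 3 the neighborhood is 111; the next row has 1 there.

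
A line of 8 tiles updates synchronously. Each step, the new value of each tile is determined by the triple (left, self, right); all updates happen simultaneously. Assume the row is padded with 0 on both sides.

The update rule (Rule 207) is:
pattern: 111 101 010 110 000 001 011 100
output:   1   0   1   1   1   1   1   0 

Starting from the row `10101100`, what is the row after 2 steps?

step 1: 10101101
step 2: 10101101

10101101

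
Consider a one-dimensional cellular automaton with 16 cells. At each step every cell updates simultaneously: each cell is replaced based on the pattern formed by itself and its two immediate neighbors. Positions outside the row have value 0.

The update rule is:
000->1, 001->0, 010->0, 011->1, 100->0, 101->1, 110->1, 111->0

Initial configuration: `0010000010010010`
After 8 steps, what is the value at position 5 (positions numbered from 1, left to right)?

0

1000111000000000
0010101011111111
1001010110000001
0000101110111100
1110011011100101
1010011110100010
0100010011001000
0001000011000011
position 5 holds 0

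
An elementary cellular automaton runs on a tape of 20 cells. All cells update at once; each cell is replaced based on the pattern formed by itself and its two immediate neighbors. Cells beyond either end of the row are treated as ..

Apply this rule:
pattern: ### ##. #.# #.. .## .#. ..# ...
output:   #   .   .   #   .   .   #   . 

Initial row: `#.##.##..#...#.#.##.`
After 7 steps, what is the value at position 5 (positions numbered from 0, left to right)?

.

.......##.#.#......#
......#......#....#.
.....#.#....#.#..#.#
....#...#..#...##...
...#.#.#.##.#.#..#..
..#............##.#.
.#.#..........#....#
position 5 holds .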